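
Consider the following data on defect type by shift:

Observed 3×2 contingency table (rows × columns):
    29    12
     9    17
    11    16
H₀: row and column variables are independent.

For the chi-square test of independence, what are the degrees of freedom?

df = (r−1)(c−1) = (3−1)·(2−1) = 2

degrees of freedom = 2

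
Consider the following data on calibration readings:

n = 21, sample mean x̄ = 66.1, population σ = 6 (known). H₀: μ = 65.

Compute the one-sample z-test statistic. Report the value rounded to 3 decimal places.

SE = σ/√n = 6/√21 = 1.3093
z = (x̄−μ₀)/SE = (66.1−65)/1.3093 = 0.8401

test statistic = 0.840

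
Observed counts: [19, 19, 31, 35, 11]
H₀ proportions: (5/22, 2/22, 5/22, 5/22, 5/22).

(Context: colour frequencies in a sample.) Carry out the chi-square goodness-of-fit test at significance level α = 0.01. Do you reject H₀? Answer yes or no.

n = 115; E_i = n·p_i = [26.14, 10.45, 26.14, 26.14, 26.14]
χ² = (19−26.14)²/26.14 + (19−10.45)²/10.45 + (31−26.14)²/26.14 + (35−26.14)²/26.14 + (11−26.14)²/26.14 = 21.6104
df = 4
p-value (upper-tail) = 0.00024
At α=0.01: p < α → reject H₀

reject H₀: yes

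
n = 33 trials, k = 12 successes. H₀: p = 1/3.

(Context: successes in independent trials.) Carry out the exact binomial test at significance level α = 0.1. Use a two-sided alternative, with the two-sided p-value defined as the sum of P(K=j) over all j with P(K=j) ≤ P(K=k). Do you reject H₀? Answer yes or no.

reject H₀: no

Exact binomial: n=33, k=12, p₀=1/3=0.3333
P(X=j) = C(n,j)·p₀^j·(1−p₀)^(n−j); p = Σ P(X=j) over j with P(X=j) ≤ P(X=12)
p-value (two-sided) = 0.71430
At α=0.1: p ≥ α → fail to reject H₀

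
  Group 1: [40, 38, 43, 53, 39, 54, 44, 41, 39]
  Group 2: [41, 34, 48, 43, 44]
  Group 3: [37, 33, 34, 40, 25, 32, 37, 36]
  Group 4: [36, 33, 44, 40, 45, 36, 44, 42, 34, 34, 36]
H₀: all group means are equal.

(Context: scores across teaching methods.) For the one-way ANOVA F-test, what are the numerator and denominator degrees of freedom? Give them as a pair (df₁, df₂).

degrees of freedom = [3, 29]

k = 4 groups, N = 33 total
df = (k−1, N−k) = (4−1, 33−4) = (3, 29)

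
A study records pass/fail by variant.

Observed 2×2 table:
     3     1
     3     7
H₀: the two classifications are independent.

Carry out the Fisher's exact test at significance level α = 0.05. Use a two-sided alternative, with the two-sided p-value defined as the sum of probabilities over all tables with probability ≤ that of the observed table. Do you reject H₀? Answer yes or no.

reject H₀: no

Margins: r₁=4, r₂=10, c₁=6, c₂=8, n=14
p_obs = C(4,3)·C(10,3)/C(14,6); sum pmf over tables with pmf ≤ p_obs
p-value (two-sided) = 0.24476
At α=0.05: p ≥ α → fail to reject H₀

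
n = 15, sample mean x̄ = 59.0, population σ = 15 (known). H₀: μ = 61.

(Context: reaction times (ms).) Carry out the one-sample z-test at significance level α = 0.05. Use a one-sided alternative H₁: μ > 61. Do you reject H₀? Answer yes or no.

SE = σ/√n = 15/√15 = 3.8730
z = (x̄−μ₀)/SE = (59.0−61)/3.8730 = -0.5164
p-value (one-sided, H₁ greater) = 0.69721
At α=0.05: p ≥ α → fail to reject H₀

reject H₀: no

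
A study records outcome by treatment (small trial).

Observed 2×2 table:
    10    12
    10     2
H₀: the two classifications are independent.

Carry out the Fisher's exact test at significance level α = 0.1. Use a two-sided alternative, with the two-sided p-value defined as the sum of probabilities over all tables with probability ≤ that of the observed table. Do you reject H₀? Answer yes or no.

reject H₀: yes

Margins: r₁=22, r₂=12, c₁=20, c₂=14, n=34
p_obs = C(22,10)·C(12,10)/C(34,20); sum pmf over tables with pmf ≤ p_obs
p-value (two-sided) = 0.06623
At α=0.1: p < α → reject H₀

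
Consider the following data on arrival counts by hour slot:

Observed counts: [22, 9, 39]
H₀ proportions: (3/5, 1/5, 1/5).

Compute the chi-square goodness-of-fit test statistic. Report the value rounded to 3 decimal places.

n = 70; E_i = n·p_i = [42.00, 14.00, 14.00]
χ² = (22−42.00)²/42.00 + (9−14.00)²/14.00 + (39−14.00)²/14.00 = 55.9524
df = 2

test statistic = 55.952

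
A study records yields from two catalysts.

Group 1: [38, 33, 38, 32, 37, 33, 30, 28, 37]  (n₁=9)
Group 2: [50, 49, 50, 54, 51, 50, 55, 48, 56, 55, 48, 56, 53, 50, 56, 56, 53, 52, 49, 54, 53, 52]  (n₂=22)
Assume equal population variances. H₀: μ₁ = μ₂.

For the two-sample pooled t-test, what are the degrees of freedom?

df = n₁ + n₂ − 2 = 9 + 22 − 2 = 29

degrees of freedom = 29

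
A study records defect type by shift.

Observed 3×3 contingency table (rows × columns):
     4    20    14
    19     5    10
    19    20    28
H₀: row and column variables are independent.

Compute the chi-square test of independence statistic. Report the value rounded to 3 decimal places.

test statistic = 21.520

Row totals [38, 34, 67], col totals [42, 45, 52], n=139
χ² = (4−11.48)²/11.48 + (20−12.30)²/12.30 + (14−14.22)²/14.22 + (19−10.27)²/10.27 + (5−11.01)²/11.01 + (10−12.72)²/12.72 + (19−20.24)²/20.24 + (20−21.69)²/21.69 + (28−25.06)²/25.06 = 21.5202
df = 4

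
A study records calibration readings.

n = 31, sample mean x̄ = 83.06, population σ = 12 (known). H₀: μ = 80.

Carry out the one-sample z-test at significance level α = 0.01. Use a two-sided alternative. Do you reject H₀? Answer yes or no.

reject H₀: no

SE = σ/√n = 12/√31 = 2.1553
z = (x̄−μ₀)/SE = (83.06−80)/2.1553 = 1.4198
p-value (two-sided) = 0.15567
At α=0.01: p ≥ α → fail to reject H₀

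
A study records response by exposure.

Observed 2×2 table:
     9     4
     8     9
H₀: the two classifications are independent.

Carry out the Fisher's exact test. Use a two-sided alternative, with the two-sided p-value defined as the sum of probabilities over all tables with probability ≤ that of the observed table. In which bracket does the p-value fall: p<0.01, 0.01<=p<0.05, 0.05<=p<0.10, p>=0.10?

Margins: r₁=13, r₂=17, c₁=17, c₂=13, n=30
p_obs = C(13,9)·C(17,8)/C(30,17); sum pmf over tables with pmf ≤ p_obs
p-value (two-sided) = 0.28276
→ bracket: p>=0.10

p-value bracket: p>=0.10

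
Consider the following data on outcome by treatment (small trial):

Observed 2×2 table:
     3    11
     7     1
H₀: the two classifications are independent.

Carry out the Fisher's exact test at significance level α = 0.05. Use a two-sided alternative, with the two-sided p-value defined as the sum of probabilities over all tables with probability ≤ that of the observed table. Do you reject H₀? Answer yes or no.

reject H₀: yes

Margins: r₁=14, r₂=8, c₁=10, c₂=12, n=22
p_obs = C(14,3)·C(8,7)/C(22,10); sum pmf over tables with pmf ≤ p_obs
p-value (two-sided) = 0.00619
At α=0.05: p < α → reject H₀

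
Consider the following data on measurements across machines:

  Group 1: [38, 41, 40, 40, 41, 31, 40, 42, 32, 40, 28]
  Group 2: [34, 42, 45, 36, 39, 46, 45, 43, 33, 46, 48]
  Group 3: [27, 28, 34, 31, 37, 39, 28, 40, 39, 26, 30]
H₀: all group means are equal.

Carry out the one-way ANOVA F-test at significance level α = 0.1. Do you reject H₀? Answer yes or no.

reject H₀: yes

Group means [37.55, 41.55, 32.64], grand mean 37.242
SSB = Σnᵢ(x̄ᵢ−x̄)² = 438.061; SSW = ΣΣ(x−x̄ᵢ)² = 792.000
MSB = 438.061/2 = 219.0303; MSW = 792.000/30 = 26.4000
F = MSB/MSW = 8.2966
df = (2, 30)
p-value (upper-tail) = 0.00136
At α=0.1: p < α → reject H₀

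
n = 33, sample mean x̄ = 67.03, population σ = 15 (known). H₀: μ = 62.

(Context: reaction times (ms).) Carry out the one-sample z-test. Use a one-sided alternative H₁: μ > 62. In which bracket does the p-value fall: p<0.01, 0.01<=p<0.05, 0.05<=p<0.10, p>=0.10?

p-value bracket: 0.01<=p<0.05

SE = σ/√n = 15/√33 = 2.6112
z = (x̄−μ₀)/SE = (67.03−62)/2.6112 = 1.9263
p-value (one-sided, H₁ greater) = 0.02703
→ bracket: 0.01<=p<0.05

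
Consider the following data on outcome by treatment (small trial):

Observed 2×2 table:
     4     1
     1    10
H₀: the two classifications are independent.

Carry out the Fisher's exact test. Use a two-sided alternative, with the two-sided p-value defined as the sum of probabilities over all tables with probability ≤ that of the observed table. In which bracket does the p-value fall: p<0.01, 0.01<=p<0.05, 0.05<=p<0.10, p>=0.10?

p-value bracket: 0.01<=p<0.05

Margins: r₁=5, r₂=11, c₁=5, c₂=11, n=16
p_obs = C(5,4)·C(11,1)/C(16,5); sum pmf over tables with pmf ≤ p_obs
p-value (two-sided) = 0.01282
→ bracket: 0.01<=p<0.05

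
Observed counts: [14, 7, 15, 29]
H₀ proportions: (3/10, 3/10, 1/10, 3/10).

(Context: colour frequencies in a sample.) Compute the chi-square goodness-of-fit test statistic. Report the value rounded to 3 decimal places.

n = 65; E_i = n·p_i = [19.50, 19.50, 6.50, 19.50]
χ² = (14−19.50)²/19.50 + (7−19.50)²/19.50 + (15−6.50)²/6.50 + (29−19.50)²/19.50 = 25.3077
df = 3

test statistic = 25.308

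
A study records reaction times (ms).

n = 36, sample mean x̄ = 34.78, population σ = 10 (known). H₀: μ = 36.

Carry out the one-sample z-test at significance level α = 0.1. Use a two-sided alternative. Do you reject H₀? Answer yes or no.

SE = σ/√n = 10/√36 = 1.6667
z = (x̄−μ₀)/SE = (34.78−36)/1.6667 = -0.7320
p-value (two-sided) = 0.46417
At α=0.1: p ≥ α → fail to reject H₀

reject H₀: no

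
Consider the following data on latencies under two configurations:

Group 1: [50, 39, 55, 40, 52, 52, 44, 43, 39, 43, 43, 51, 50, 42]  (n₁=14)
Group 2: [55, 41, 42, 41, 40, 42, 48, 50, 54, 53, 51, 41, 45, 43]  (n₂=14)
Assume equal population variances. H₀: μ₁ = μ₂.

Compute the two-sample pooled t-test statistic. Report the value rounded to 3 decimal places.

x̄₁=45.929, s₁=5.484, n₁=14
x̄₂=46.143, s₂=5.489, n₂=14
s_p² = [13·5.484² + 13·5.489²]/26 = 30.1016
SE = √(s_p²·(1/14+1/14)) = 2.0737
t = (45.929−46.143)/2.0737 = -0.1033
df = 26

test statistic = -0.103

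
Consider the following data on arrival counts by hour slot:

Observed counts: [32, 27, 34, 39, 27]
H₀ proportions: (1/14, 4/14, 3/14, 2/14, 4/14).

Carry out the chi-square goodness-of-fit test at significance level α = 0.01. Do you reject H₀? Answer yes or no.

n = 159; E_i = n·p_i = [11.36, 45.43, 34.07, 22.71, 45.43]
χ² = (32−11.36)²/11.36 + (27−45.43)²/45.43 + (34−34.07)²/34.07 + (39−22.71)²/22.71 + (27−45.43)²/45.43 = 64.1488
df = 4
p-value (upper-tail) = 0.00000
At α=0.01: p < α → reject H₀

reject H₀: yes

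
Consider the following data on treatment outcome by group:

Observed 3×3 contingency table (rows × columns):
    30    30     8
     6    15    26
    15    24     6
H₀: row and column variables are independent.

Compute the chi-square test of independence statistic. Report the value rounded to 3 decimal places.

test statistic = 35.581

Row totals [68, 47, 45], col totals [51, 69, 40], n=160
χ² = (30−21.68)²/21.68 + (30−29.32)²/29.32 + (8−17.00)²/17.00 + (6−14.98)²/14.98 + (15−20.27)²/20.27 + (26−11.75)²/11.75 + (15−14.34)²/14.34 + (24−19.41)²/19.41 + (6−11.25)²/11.25 = 35.5809
df = 4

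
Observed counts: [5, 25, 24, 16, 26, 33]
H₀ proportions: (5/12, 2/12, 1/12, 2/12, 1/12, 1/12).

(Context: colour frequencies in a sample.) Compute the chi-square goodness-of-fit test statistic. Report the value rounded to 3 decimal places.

n = 129; E_i = n·p_i = [53.75, 21.50, 10.75, 21.50, 10.75, 10.75]
χ² = (5−53.75)²/53.75 + (25−21.50)²/21.50 + (24−10.75)²/10.75 + (16−21.50)²/21.50 + (26−10.75)²/10.75 + (33−10.75)²/10.75 = 130.2093
df = 5

test statistic = 130.209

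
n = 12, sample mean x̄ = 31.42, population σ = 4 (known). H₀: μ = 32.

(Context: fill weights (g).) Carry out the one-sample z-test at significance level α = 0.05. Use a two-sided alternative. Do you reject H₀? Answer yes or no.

SE = σ/√n = 4/√12 = 1.1547
z = (x̄−μ₀)/SE = (31.42−32)/1.1547 = -0.5023
p-value (two-sided) = 0.61546
At α=0.05: p ≥ α → fail to reject H₀

reject H₀: no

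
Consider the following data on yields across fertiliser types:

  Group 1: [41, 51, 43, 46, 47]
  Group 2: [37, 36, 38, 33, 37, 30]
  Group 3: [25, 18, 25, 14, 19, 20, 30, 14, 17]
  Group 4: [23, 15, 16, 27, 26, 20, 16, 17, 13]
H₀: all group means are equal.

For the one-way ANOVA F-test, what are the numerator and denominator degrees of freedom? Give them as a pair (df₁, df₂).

k = 4 groups, N = 29 total
df = (k−1, N−k) = (4−1, 29−4) = (3, 25)

degrees of freedom = [3, 25]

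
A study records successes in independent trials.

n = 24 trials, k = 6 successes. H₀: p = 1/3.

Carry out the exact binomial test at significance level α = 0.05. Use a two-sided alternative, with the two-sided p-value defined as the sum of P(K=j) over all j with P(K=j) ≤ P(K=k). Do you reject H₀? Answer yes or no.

reject H₀: no

Exact binomial: n=24, k=6, p₀=1/3=0.3333
P(X=j) = C(n,j)·p₀^j·(1−p₀)^(n−j); p = Σ P(X=j) over j with P(X=j) ≤ P(X=6)
p-value (two-sided) = 0.51702
At α=0.05: p ≥ α → fail to reject H₀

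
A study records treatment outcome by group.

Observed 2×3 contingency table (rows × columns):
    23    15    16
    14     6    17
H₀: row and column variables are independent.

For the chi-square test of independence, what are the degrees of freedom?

df = (r−1)(c−1) = (2−1)·(3−1) = 2

degrees of freedom = 2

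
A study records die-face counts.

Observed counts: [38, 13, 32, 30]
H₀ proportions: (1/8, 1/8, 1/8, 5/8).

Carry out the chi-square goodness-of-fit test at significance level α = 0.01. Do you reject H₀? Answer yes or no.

n = 113; E_i = n·p_i = [14.12, 14.12, 14.12, 70.62]
χ² = (38−14.12)²/14.12 + (13−14.12)²/14.12 + (32−14.12)²/14.12 + (30−70.62)²/70.62 = 86.4336
df = 3
p-value (upper-tail) = 0.00000
At α=0.01: p < α → reject H₀

reject H₀: yes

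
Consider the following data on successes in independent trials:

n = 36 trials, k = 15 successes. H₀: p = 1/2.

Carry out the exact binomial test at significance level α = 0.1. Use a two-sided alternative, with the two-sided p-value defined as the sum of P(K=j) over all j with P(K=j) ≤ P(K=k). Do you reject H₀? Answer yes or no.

Exact binomial: n=36, k=15, p₀=1/2=0.5000
P(X=j) = C(n,j)·p₀^j·(1−p₀)^(n−j); p = Σ P(X=j) over j with P(X=j) ≤ P(X=15)
p-value (two-sided) = 0.40503
At α=0.1: p ≥ α → fail to reject H₀

reject H₀: no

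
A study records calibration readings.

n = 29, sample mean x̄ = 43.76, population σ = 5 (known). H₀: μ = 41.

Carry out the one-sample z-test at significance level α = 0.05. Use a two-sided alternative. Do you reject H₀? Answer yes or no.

reject H₀: yes

SE = σ/√n = 5/√29 = 0.9285
z = (x̄−μ₀)/SE = (43.76−41)/0.9285 = 2.9726
p-value (two-sided) = 0.00295
At α=0.05: p < α → reject H₀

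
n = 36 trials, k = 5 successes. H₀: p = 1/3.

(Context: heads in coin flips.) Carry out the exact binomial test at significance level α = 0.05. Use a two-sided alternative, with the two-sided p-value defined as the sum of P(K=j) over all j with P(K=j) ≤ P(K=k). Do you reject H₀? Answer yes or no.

Exact binomial: n=36, k=5, p₀=1/3=0.3333
P(X=j) = C(n,j)·p₀^j·(1−p₀)^(n−j); p = Σ P(X=j) over j with P(X=j) ≤ P(X=5)
p-value (two-sided) = 0.01256
At α=0.05: p < α → reject H₀

reject H₀: yes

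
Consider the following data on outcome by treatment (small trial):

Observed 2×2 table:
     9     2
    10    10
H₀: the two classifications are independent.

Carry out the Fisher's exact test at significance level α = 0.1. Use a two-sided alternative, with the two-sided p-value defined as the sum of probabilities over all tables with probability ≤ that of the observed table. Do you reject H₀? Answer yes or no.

reject H₀: no

Margins: r₁=11, r₂=20, c₁=19, c₂=12, n=31
p_obs = C(11,9)·C(20,10)/C(31,19); sum pmf over tables with pmf ≤ p_obs
p-value (two-sided) = 0.12837
At α=0.1: p ≥ α → fail to reject H₀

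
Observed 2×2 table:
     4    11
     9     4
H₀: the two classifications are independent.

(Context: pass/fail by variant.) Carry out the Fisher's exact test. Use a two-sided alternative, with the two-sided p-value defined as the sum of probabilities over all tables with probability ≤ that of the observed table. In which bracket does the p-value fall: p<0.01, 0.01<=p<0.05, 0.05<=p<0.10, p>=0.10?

p-value bracket: 0.05<=p<0.10

Margins: r₁=15, r₂=13, c₁=13, c₂=15, n=28
p_obs = C(15,4)·C(13,9)/C(28,13); sum pmf over tables with pmf ≤ p_obs
p-value (two-sided) = 0.05571
→ bracket: 0.05<=p<0.10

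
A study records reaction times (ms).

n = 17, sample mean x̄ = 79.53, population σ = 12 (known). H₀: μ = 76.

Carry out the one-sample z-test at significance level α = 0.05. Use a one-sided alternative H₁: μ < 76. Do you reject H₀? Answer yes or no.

SE = σ/√n = 12/√17 = 2.9104
z = (x̄−μ₀)/SE = (79.53−76)/2.9104 = 1.2129
p-value (one-sided, H₁ less) = 0.88741
At α=0.05: p ≥ α → fail to reject H₀

reject H₀: no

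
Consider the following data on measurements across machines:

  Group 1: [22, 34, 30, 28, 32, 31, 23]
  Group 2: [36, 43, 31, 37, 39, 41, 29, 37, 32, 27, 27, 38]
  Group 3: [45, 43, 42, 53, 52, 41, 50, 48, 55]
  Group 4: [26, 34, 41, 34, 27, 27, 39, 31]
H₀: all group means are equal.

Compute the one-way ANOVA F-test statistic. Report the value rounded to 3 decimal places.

Group means [28.57, 34.75, 47.67, 32.38], grand mean 36.250
SSB = Σnᵢ(x̄ᵢ−x̄)² = 1732.911; SSW = ΣΣ(x−x̄ᵢ)² = 881.839
MSB = 1732.911/3 = 577.6369; MSW = 881.839/32 = 27.5575
F = MSB/MSW = 20.9612
df = (3, 32)

test statistic = 20.961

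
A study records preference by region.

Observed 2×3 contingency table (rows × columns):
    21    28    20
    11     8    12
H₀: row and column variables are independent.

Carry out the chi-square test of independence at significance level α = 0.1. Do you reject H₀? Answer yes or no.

Row totals [69, 31], col totals [32, 36, 32], n=100
χ² = (21−22.08)²/22.08 + (28−24.84)²/24.84 + (20−22.08)²/22.08 + (11−9.92)²/9.92 + (8−11.16)²/11.16 + (12−9.92)²/9.92 = 2.0992
df = 2
p-value (upper-tail) = 0.35007
At α=0.1: p ≥ α → fail to reject H₀

reject H₀: no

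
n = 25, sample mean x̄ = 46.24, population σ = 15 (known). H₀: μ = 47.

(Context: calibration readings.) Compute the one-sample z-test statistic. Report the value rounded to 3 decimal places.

test statistic = -0.253

SE = σ/√n = 15/√25 = 3.0000
z = (x̄−μ₀)/SE = (46.24−47)/3.0000 = -0.2533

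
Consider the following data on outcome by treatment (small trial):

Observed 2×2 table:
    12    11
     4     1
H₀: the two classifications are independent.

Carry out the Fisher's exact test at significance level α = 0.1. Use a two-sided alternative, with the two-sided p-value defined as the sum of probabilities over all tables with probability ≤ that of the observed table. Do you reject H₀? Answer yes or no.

reject H₀: no

Margins: r₁=23, r₂=5, c₁=16, c₂=12, n=28
p_obs = C(23,12)·C(5,4)/C(28,16); sum pmf over tables with pmf ≤ p_obs
p-value (two-sided) = 0.35531
At α=0.1: p ≥ α → fail to reject H₀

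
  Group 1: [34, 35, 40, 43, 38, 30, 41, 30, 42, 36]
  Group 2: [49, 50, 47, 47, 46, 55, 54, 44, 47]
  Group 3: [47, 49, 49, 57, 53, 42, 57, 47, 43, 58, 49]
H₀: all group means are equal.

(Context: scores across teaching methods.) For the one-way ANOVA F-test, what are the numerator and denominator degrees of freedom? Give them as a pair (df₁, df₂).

degrees of freedom = [2, 27]

k = 3 groups, N = 30 total
df = (k−1, N−k) = (3−1, 30−3) = (2, 27)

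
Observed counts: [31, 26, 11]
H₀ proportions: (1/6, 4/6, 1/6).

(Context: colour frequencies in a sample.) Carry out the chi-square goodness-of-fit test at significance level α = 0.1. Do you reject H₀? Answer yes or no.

n = 68; E_i = n·p_i = [11.33, 45.33, 11.33]
χ² = (31−11.33)²/11.33 + (26−45.33)²/45.33 + (11−11.33)²/11.33 = 42.3824
df = 2
p-value (upper-tail) = 0.00000
At α=0.1: p < α → reject H₀

reject H₀: yes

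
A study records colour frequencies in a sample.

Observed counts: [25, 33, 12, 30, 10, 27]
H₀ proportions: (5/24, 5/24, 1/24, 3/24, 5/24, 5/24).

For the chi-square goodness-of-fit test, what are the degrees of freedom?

degrees of freedom = 5

df = k − 1 = 6 − 1 = 5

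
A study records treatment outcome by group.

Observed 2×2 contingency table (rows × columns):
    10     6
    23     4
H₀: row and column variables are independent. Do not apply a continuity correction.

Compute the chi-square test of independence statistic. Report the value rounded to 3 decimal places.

Row totals [16, 27], col totals [33, 10], n=43
χ² = (10−12.28)²/12.28 + (6−3.72)²/3.72 + (23−20.72)²/20.72 + (4−6.28)²/6.28 = 2.8968
df = 1

test statistic = 2.897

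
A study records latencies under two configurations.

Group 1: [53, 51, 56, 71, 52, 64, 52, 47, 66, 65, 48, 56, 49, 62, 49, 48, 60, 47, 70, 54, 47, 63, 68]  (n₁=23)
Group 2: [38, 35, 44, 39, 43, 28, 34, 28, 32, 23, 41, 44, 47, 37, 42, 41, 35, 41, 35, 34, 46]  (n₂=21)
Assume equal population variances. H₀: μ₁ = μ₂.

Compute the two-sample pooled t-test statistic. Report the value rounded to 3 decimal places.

x̄₁=56.435, s₁=8.106, n₁=23
x̄₂=37.476, s₂=6.329, n₂=21
s_p² = [22·8.106² + 20·6.329²]/42 = 53.4974
SE = √(s_p²·(1/23+1/21)) = 2.2076
t = (56.435−37.476)/2.2076 = 8.5879
df = 42

test statistic = 8.588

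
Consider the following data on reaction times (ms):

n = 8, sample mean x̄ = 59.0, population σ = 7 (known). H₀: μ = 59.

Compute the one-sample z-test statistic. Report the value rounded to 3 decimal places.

SE = σ/√n = 7/√8 = 2.4749
z = (x̄−μ₀)/SE = (59.0−59)/2.4749 = 0.0000

test statistic = 0.000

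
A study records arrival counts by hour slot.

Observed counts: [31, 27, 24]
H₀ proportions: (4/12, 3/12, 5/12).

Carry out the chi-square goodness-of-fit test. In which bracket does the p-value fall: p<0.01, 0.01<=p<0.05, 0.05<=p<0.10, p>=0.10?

n = 82; E_i = n·p_i = [27.33, 20.50, 34.17]
χ² = (31−27.33)²/27.33 + (27−20.50)²/20.50 + (24−34.17)²/34.17 = 5.5780
df = 2
p-value (upper-tail) = 0.06148
→ bracket: 0.05<=p<0.10

p-value bracket: 0.05<=p<0.10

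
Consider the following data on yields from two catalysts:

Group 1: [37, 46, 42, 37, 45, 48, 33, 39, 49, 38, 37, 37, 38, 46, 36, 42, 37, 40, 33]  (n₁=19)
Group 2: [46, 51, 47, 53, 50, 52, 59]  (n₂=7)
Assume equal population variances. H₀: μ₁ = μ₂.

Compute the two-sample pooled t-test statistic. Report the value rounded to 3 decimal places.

test statistic = -5.369

x̄₁=40.000, s₁=4.819, n₁=19
x̄₂=51.143, s₂=4.298, n₂=7
s_p² = [18·4.819² + 6·4.298²]/24 = 22.0357
SE = √(s_p²·(1/19+1/7)) = 2.0755
t = (40.000−51.143)/2.0755 = -5.3687
df = 24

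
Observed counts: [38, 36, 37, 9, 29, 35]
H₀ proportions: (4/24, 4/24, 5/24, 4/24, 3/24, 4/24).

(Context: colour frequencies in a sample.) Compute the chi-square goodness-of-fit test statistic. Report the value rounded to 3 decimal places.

test statistic = 20.213

n = 184; E_i = n·p_i = [30.67, 30.67, 38.33, 30.67, 23.00, 30.67]
χ² = (38−30.67)²/30.67 + (36−30.67)²/30.67 + (37−38.33)²/38.33 + (9−30.67)²/30.67 + (29−23.00)²/23.00 + (35−30.67)²/30.67 = 20.2130
df = 5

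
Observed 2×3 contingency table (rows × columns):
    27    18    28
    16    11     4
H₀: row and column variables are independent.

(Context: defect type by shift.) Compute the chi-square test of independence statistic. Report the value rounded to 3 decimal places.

test statistic = 6.622

Row totals [73, 31], col totals [43, 29, 32], n=104
χ² = (27−30.18)²/30.18 + (18−20.36)²/20.36 + (28−22.46)²/22.46 + (16−12.82)²/12.82 + (11−8.64)²/8.64 + (4−9.54)²/9.54 = 6.6221
df = 2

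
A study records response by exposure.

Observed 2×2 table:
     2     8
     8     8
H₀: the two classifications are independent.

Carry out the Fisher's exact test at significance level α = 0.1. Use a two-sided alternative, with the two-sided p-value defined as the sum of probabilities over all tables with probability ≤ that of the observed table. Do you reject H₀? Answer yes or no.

reject H₀: no

Margins: r₁=10, r₂=16, c₁=10, c₂=16, n=26
p_obs = C(10,2)·C(16,8)/C(26,10); sum pmf over tables with pmf ≤ p_obs
p-value (two-sided) = 0.21773
At α=0.1: p ≥ α → fail to reject H₀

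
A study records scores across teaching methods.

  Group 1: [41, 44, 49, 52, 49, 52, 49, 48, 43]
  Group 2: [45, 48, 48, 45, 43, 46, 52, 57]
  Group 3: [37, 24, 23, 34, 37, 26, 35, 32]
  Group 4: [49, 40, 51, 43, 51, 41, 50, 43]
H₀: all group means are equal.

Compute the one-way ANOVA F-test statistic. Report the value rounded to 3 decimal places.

test statistic = 23.567

Group means [47.44, 48.00, 31.00, 46.00], grand mean 43.242
SSB = Σnᵢ(x̄ᵢ−x̄)² = 1599.838; SSW = ΣΣ(x−x̄ᵢ)² = 656.222
MSB = 1599.838/3 = 533.2795; MSW = 656.222/29 = 22.6284
F = MSB/MSW = 23.5669
df = (3, 29)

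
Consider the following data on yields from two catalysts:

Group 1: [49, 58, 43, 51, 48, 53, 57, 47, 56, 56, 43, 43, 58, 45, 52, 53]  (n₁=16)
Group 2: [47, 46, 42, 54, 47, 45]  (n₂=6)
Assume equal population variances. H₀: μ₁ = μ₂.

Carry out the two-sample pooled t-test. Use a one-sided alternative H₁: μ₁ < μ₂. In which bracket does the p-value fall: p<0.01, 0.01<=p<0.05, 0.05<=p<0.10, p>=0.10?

x̄₁=50.750, s₁=5.471, n₁=16
x̄₂=46.833, s₂=3.971, n₂=6
s_p² = [15·5.471² + 5·3.971²]/20 = 26.3917
SE = √(s_p²·(1/16+1/6)) = 2.4593
t = (50.750−46.833)/2.4593 = 1.5926
df = 20
p-value (one-sided, H₁ less) = 0.93653
→ bracket: p>=0.10

p-value bracket: p>=0.10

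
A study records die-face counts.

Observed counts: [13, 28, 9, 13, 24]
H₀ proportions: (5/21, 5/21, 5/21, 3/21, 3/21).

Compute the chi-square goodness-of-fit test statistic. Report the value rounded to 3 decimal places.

n = 87; E_i = n·p_i = [20.71, 20.71, 20.71, 12.43, 12.43]
χ² = (13−20.71)²/20.71 + (28−20.71)²/20.71 + (9−20.71)²/20.71 + (13−12.43)²/12.43 + (24−12.43)²/12.43 = 22.8598
df = 4

test statistic = 22.860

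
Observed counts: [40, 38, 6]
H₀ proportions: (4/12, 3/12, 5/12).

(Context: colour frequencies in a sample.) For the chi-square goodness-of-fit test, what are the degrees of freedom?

degrees of freedom = 2

df = k − 1 = 3 − 1 = 2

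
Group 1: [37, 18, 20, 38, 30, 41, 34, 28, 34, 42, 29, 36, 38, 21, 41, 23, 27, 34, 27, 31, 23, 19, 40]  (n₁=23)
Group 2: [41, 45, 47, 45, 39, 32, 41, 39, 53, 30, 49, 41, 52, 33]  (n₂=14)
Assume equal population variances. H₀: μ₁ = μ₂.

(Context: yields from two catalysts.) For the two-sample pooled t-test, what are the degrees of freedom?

df = n₁ + n₂ − 2 = 23 + 14 − 2 = 35

degrees of freedom = 35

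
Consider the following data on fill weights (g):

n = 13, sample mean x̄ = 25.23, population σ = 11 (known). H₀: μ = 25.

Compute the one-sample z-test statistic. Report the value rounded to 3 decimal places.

test statistic = 0.075

SE = σ/√n = 11/√13 = 3.0509
z = (x̄−μ₀)/SE = (25.23−25)/3.0509 = 0.0754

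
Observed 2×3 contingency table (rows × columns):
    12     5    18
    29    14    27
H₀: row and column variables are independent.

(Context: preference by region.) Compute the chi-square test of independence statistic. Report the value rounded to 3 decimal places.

test statistic = 1.626

Row totals [35, 70], col totals [41, 19, 45], n=105
χ² = (12−13.67)²/13.67 + (5−6.33)²/6.33 + (18−15.00)²/15.00 + (29−27.33)²/27.33 + (14−12.67)²/12.67 + (27−30.00)²/30.00 = 1.6259
df = 2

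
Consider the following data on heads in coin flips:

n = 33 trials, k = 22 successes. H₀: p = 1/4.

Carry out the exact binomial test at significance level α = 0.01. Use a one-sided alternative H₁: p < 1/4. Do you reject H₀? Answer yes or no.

reject H₀: no

Exact binomial: n=33, k=22, p₀=1/4=0.2500
P(X≤22) from Σ C(n,i)·p₀^i·(1−p₀)^(n−i)
p-value (one-sided, H₁ less) = 1.00000
At α=0.01: p ≥ α → fail to reject H₀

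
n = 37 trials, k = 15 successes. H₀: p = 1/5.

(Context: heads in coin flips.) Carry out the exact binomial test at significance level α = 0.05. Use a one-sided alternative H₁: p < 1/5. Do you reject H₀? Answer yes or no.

Exact binomial: n=37, k=15, p₀=1/5=0.2000
P(X≤15) from Σ C(n,i)·p₀^i·(1−p₀)^(n−i)
p-value (one-sided, H₁ less) = 0.99889
At α=0.05: p ≥ α → fail to reject H₀

reject H₀: no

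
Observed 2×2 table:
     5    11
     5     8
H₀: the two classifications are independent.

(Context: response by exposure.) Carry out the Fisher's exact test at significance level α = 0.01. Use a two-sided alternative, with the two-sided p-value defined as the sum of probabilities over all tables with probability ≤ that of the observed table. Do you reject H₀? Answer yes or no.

Margins: r₁=16, r₂=13, c₁=10, c₂=19, n=29
p_obs = C(16,5)·C(13,5)/C(29,10); sum pmf over tables with pmf ≤ p_obs
p-value (two-sided) = 0.71414
At α=0.01: p ≥ α → fail to reject H₀

reject H₀: no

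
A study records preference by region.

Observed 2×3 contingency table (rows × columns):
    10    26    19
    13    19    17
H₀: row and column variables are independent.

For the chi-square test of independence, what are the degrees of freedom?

degrees of freedom = 2

df = (r−1)(c−1) = (2−1)·(3−1) = 2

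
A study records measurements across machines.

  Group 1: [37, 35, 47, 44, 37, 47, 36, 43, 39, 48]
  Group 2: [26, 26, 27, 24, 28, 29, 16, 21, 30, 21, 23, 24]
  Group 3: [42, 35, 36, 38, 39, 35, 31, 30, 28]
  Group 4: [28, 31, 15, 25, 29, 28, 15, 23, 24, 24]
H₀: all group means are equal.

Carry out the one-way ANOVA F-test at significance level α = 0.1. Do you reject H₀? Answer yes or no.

reject H₀: yes

Group means [41.30, 24.58, 34.89, 24.20], grand mean 30.829
SSB = Σnᵢ(x̄ᵢ−x̄)² = 2152.299; SSW = ΣΣ(x−x̄ᵢ)² = 837.506
MSB = 2152.299/3 = 717.4331; MSW = 837.506/37 = 22.6353
F = MSB/MSW = 31.6953
df = (3, 37)
p-value (upper-tail) = 0.00000
At α=0.1: p < α → reject H₀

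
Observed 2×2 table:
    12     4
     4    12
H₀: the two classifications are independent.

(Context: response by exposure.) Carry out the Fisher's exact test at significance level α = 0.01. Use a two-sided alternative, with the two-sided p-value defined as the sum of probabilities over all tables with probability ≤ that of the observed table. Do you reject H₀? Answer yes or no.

reject H₀: no

Margins: r₁=16, r₂=16, c₁=16, c₂=16, n=32
p_obs = C(16,12)·C(16,4)/C(32,16); sum pmf over tables with pmf ≤ p_obs
p-value (two-sided) = 0.01211
At α=0.01: p ≥ α → fail to reject H₀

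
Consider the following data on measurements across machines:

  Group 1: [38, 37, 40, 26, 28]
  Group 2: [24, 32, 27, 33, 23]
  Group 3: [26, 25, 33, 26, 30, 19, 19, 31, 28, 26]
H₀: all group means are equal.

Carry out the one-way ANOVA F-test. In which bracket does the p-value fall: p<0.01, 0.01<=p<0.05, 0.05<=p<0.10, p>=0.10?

Group means [33.80, 27.80, 26.30], grand mean 28.550
SSB = Σnᵢ(x̄ᵢ−x̄)² = 191.250; SSW = ΣΣ(x−x̄ᵢ)² = 435.700
MSB = 191.250/2 = 95.6250; MSW = 435.700/17 = 25.6294
F = MSB/MSW = 3.7311
df = (2, 17)
p-value (upper-tail) = 0.04535
→ bracket: 0.01<=p<0.05

p-value bracket: 0.01<=p<0.05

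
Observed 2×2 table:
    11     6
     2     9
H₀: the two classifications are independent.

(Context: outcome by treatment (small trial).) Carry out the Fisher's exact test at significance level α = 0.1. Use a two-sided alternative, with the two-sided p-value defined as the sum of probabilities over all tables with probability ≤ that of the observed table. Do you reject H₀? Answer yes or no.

Margins: r₁=17, r₂=11, c₁=13, c₂=15, n=28
p_obs = C(17,11)·C(11,2)/C(28,13); sum pmf over tables with pmf ≤ p_obs
p-value (two-sided) = 0.02376
At α=0.1: p < α → reject H₀

reject H₀: yes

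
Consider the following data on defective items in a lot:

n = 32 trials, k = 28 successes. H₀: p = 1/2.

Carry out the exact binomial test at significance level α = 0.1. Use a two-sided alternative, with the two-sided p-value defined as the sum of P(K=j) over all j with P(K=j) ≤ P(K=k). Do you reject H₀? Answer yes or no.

Exact binomial: n=32, k=28, p₀=1/2=0.5000
P(X=j) = C(n,j)·p₀^j·(1−p₀)^(n−j); p = Σ P(X=j) over j with P(X=j) ≤ P(X=28)
p-value (two-sided) = 0.00002
At α=0.1: p < α → reject H₀

reject H₀: yes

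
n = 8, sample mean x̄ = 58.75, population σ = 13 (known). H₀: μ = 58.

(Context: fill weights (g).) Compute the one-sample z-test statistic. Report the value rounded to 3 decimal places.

SE = σ/√n = 13/√8 = 4.5962
z = (x̄−μ₀)/SE = (58.75−58)/4.5962 = 0.1632

test statistic = 0.163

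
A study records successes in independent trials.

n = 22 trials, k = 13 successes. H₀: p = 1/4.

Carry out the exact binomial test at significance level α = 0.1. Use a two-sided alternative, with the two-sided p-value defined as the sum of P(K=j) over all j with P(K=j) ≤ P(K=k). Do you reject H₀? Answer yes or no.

reject H₀: yes

Exact binomial: n=22, k=13, p₀=1/4=0.2500
P(X=j) = C(n,j)·p₀^j·(1−p₀)^(n−j); p = Σ P(X=j) over j with P(X=j) ≤ P(X=13)
p-value (two-sided) = 0.00070
At α=0.1: p < α → reject H₀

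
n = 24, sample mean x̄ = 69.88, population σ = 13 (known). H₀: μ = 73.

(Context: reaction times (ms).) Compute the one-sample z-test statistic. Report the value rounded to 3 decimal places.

test statistic = -1.176

SE = σ/√n = 13/√24 = 2.6536
z = (x̄−μ₀)/SE = (69.88−73)/2.6536 = -1.1758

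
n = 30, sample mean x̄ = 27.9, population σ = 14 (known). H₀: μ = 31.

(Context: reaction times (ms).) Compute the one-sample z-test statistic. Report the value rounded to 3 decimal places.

test statistic = -1.213

SE = σ/√n = 14/√30 = 2.5560
z = (x̄−μ₀)/SE = (27.9−31)/2.5560 = -1.2128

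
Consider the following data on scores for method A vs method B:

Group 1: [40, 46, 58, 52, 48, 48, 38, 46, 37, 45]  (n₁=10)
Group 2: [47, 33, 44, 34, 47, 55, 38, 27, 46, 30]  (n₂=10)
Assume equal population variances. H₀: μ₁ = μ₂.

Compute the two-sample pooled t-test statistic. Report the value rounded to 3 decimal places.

x̄₁=45.800, s₁=6.408, n₁=10
x̄₂=40.100, s₂=9.024, n₂=10
s_p² = [9·6.408² + 9·9.024²]/18 = 61.2500
SE = √(s_p²·(1/10+1/10)) = 3.5000
t = (45.800−40.100)/3.5000 = 1.6286
df = 18

test statistic = 1.629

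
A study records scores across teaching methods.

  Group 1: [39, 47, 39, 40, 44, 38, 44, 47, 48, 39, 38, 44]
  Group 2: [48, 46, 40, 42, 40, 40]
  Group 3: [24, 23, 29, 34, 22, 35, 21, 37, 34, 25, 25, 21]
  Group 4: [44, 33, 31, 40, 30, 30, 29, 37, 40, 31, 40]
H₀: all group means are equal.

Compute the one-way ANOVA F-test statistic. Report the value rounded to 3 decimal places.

test statistic = 22.193

Group means [42.25, 42.67, 27.50, 35.00], grand mean 36.049
SSB = Σnᵢ(x̄ᵢ−x̄)² = 1613.319; SSW = ΣΣ(x−x̄ᵢ)² = 896.583
MSB = 1613.319/3 = 537.7730; MSW = 896.583/37 = 24.2320
F = MSB/MSW = 22.1927
df = (3, 37)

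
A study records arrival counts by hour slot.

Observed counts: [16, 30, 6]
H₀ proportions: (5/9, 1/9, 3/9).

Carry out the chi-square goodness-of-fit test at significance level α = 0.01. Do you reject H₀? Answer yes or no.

reject H₀: yes

n = 52; E_i = n·p_i = [28.89, 5.78, 17.33]
χ² = (16−28.89)²/28.89 + (30−5.78)²/5.78 + (6−17.33)²/17.33 = 114.7077
df = 2
p-value (upper-tail) = 0.00000
At α=0.01: p < α → reject H₀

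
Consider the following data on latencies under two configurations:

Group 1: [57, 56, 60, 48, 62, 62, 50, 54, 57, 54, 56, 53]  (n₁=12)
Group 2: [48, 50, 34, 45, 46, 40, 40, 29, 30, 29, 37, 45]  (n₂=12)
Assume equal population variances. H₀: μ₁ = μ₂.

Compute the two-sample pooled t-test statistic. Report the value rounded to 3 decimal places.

x̄₁=55.750, s₁=4.330, n₁=12
x̄₂=39.417, s₂=7.585, n₂=12
s_p² = [11·4.330² + 11·7.585²]/22 = 38.1439
SE = √(s_p²·(1/12+1/12)) = 2.5214
t = (55.750−39.417)/2.5214 = 6.4780
df = 22

test statistic = 6.478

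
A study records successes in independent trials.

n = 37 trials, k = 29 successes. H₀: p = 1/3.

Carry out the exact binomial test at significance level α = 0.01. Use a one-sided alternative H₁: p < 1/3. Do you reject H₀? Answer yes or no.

Exact binomial: n=37, k=29, p₀=1/3=0.3333
P(X≤29) from Σ C(n,i)·p₀^i·(1−p₀)^(n−i)
p-value (one-sided, H₁ less) = 1.00000
At α=0.01: p ≥ α → fail to reject H₀

reject H₀: no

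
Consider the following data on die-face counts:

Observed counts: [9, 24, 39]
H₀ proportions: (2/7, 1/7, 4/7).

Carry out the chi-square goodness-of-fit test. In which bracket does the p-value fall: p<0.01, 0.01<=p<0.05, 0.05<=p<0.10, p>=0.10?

p-value bracket: p<0.01

n = 72; E_i = n·p_i = [20.57, 10.29, 41.14]
χ² = (9−20.57)²/20.57 + (24−10.29)²/10.29 + (39−41.14)²/41.14 = 24.9063
df = 2
p-value (upper-tail) = 0.00000
→ bracket: p<0.01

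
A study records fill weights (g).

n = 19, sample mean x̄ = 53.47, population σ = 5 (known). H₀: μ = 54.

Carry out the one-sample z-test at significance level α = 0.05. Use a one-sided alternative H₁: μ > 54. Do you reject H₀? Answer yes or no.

reject H₀: no

SE = σ/√n = 5/√19 = 1.1471
z = (x̄−μ₀)/SE = (53.47−54)/1.1471 = -0.4620
p-value (one-sided, H₁ greater) = 0.67797
At α=0.05: p ≥ α → fail to reject H₀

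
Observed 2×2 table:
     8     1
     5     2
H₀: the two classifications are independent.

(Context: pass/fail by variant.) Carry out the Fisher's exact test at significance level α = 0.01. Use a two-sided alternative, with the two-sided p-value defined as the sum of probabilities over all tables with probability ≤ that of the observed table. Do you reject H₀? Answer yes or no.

reject H₀: no

Margins: r₁=9, r₂=7, c₁=13, c₂=3, n=16
p_obs = C(9,8)·C(7,5)/C(16,13); sum pmf over tables with pmf ≤ p_obs
p-value (two-sided) = 0.55000
At α=0.01: p ≥ α → fail to reject H₀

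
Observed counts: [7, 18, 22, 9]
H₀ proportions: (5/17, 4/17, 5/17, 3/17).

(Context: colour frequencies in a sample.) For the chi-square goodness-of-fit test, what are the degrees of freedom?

degrees of freedom = 3

df = k − 1 = 4 − 1 = 3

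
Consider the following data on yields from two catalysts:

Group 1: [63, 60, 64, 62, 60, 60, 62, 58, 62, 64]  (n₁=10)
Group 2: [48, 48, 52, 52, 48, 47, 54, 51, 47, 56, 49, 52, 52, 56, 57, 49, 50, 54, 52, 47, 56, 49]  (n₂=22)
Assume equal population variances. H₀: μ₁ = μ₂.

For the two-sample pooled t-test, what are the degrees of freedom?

df = n₁ + n₂ − 2 = 10 + 22 − 2 = 30

degrees of freedom = 30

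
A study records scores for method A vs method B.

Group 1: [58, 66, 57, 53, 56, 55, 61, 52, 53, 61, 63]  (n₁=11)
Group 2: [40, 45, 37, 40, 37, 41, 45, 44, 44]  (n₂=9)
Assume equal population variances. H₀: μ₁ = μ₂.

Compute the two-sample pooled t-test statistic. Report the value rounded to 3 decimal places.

test statistic = 9.050

x̄₁=57.727, s₁=4.541, n₁=11
x̄₂=41.444, s₂=3.206, n₂=9
s_p² = [10·4.541² + 8·3.206²]/18 = 16.0224
SE = √(s_p²·(1/11+1/9)) = 1.7991
t = (57.727−41.444)/1.7991 = 9.0504
df = 18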